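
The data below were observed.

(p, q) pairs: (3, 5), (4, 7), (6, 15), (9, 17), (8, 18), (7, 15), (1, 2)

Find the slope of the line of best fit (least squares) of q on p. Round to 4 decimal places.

n = 7, Σx = 38, Σy = 79, Σxy = 537, Σx² = 256
Sxx = Σx² − (Σx)²/n = 256 − 206.285714 = 49.714286
Sxy = Σxy − (Σx)(Σy)/n = 537 − 428.857143 = 108.142857
b = Sxy/Sxx = 108.142857/49.714286 = 2.175287

2.1753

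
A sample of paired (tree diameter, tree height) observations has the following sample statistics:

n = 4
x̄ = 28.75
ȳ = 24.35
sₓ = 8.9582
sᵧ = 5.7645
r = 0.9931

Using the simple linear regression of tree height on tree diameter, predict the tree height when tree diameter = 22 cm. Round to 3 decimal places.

20.036

b = r · sᵧ/sₓ = 0.9931 · 5.7645/8.9582 = 0.639049
a = ȳ − b·x̄ = 24.35 − 0.639049·28.75 = 5.977353
ŷ(22) = a + b·22 = 5.977353 + 0.639049·22 = 20.036422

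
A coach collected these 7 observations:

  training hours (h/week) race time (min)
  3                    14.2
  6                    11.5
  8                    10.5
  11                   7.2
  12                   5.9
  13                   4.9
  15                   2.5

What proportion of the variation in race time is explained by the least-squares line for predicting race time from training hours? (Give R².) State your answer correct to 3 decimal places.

n = 7, Σx = 68, Σy = 56.7, Σxy = 446.8, Σx² = 768, Σy² = 561.05
Sxx = Σx² − (Σx)²/n = 768 − 660.571429 = 107.428571
Sxy = Σxy − (Σx)(Σy)/n = 446.8 − 550.8 = -104
Syy = Σy² − (Σy)²/n = 561.05 − 459.27 = 101.78
R² = Sxy²/(Sxx·Syy) = (-104)²/(107.428571·101.78) = 0.989201

0.989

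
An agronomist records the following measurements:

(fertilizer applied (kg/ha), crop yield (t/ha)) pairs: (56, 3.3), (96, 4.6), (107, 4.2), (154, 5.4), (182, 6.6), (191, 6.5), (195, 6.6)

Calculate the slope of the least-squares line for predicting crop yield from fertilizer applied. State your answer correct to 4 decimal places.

n = 7, Σx = 981, Σy = 37.2, Σxy = 5637.1, Σx² = 155147
Sxx = Σx² − (Σx)²/n = 155147 − 137480.142857 = 17666.857143
Sxy = Σxy − (Σx)(Σy)/n = 5637.1 − 5213.314286 = 423.785714
b = Sxy/Sxx = 423.785714/17666.857143 = 0.023988

0.0240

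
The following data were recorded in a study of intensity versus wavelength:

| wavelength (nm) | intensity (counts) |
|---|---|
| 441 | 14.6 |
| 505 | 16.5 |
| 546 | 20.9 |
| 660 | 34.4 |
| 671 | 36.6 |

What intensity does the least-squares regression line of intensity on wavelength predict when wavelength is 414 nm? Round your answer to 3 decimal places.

n = 5, Σx = 2823, Σy = 123, Σxy = 73445.1, Σx² = 1633463
Sxx = Σx² − (Σx)²/n = 1633463 − 1593865.8 = 39597.2
Sxy = Σxy − (Σx)(Σy)/n = 73445.1 − 69445.8 = 3999.3
b = Sxy/Sxx = 3999.3/39597.2 = 0.101000
a = ȳ − b·x̄ = 24.6 − 0.101000·564.6 = -32.424355
ŷ(414) = a + b·414 = -32.424355 + 0.101000·414 = 9.389465

9.389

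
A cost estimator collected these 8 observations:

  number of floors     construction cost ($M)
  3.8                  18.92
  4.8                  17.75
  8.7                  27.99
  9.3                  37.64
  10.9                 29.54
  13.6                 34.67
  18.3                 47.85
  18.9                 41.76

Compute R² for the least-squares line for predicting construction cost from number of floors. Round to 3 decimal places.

n = 8, Σx = 88.3, Σy = 256.12, Σxy = 3209.078, Σx² = 1195.53, Σy² = 8981.3792
Sxx = Σx² − (Σx)²/n = 1195.53 − 974.61125 = 220.91875
Sxy = Σxy − (Σx)(Σy)/n = 3209.078 − 2826.9245 = 382.1535
Syy = Σy² − (Σy)²/n = 8981.3792 − 8199.6818 = 781.6974
R² = Sxy²/(Sxx·Syy) = (382.1535)²/(220.91875·781.6974) = 0.845677

0.846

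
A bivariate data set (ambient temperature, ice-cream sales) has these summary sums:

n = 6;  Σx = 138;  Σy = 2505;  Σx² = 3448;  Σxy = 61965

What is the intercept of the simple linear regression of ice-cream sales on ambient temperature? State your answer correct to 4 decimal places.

52.3540

Sxx = Σx² − (Σx)²/n = 3448 − 3174 = 274
Sxy = Σxy − (Σx)(Σy)/n = 61965 − 57615 = 4350
b = Sxy/Sxx = 4350/274 = 15.875912
a = ȳ − b·x̄ = 417.5 − 15.875912·23 = 52.354015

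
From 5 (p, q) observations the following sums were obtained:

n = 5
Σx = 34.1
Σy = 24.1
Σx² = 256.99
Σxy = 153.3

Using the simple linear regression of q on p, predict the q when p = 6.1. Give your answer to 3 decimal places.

5.146

Sxx = Σx² − (Σx)²/n = 256.99 − 232.562 = 24.428
Sxy = Σxy − (Σx)(Σy)/n = 153.3 − 164.362 = -11.062
b = Sxy/Sxx = -11.062/24.428 = -0.452841
a = ȳ − b·x̄ = 4.82 − (-0.452841)·6.82 = 7.908376
ŷ(6.1) = a + b·6.1 = 7.908376 + (-0.452841)·6.1 = 5.146046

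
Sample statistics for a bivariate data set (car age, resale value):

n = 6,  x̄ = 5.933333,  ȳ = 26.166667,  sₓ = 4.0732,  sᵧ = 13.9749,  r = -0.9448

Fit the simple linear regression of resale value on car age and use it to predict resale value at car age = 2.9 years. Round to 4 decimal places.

b = r · sᵧ/sₓ = -0.9448 · 13.9749/4.0732 = -3.241551
a = ȳ − b·x̄ = 26.166667 − (-3.241551)·5.933333 = 45.399869
ŷ(2.9) = a + b·2.9 = 45.399869 + (-3.241551)·2.9 = 35.999371

35.9994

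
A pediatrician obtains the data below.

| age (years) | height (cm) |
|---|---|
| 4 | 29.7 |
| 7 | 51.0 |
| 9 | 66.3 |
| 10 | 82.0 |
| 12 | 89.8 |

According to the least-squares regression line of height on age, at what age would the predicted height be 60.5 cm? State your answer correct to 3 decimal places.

n = 5, Σx = 42, Σy = 318.8, Σxy = 2970.1, Σx² = 390
Sxx = Σx² − (Σx)²/n = 390 − 352.8 = 37.2
Sxy = Σxy − (Σx)(Σy)/n = 2970.1 − 2677.92 = 292.18
b = Sxy/Sxx = 292.18/37.2 = 7.854301
a = ȳ − b·x̄ = 63.76 − 7.854301·8.4 = -2.216129
Set a + b·x = 60.5: x = (60.5 − (-2.216129)) / 7.854301 = 7.984941

7.985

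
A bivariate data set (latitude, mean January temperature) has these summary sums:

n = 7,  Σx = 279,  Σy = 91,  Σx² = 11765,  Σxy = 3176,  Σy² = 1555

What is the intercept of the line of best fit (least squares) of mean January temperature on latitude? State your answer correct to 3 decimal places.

Sxx = Σx² − (Σx)²/n = 11765 − 11120.142857 = 644.857143
Sxy = Σxy − (Σx)(Σy)/n = 3176 − 3627 = -451
b = Sxy/Sxx = -451/644.857143 = -0.699380
a = ȳ − b·x̄ = 13 − (-0.699380)·39.857143 = 40.875277

40.875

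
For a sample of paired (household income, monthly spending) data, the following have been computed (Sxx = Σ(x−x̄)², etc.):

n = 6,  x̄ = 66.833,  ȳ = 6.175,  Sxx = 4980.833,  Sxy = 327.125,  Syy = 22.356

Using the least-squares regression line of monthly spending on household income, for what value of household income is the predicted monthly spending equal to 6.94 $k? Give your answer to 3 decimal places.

78.481

b = Sxy/Sxx = 327.125/4980.833 = 0.065677
a = ȳ − b·x̄ = 6.175 − 0.065677·66.833 = 1.785625
Set a + b·x = 6.94: x = (6.94 − 1.785625) / 0.065677 = 78.480955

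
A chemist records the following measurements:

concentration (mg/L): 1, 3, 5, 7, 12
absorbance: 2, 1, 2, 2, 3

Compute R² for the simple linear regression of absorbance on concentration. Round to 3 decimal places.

n = 5, Σx = 28, Σy = 10, Σxy = 65, Σx² = 228, Σy² = 22
Sxx = Σx² − (Σx)²/n = 228 − 156.8 = 71.2
Sxy = Σxy − (Σx)(Σy)/n = 65 − 56 = 9
Syy = Σy² − (Σy)²/n = 22 − 20 = 2
R² = Sxy²/(Sxx·Syy) = (9)²/(71.2·2) = 0.568820

0.569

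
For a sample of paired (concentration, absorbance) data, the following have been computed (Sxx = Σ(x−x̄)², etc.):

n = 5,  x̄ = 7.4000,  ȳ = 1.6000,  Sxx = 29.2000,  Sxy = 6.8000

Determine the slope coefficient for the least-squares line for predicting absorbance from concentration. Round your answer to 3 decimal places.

0.233

b = Sxy/Sxx = 6.8/29.2 = 0.232877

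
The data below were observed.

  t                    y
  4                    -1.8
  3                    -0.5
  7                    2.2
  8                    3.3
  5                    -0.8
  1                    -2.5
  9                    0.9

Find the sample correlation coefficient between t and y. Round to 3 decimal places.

0.837

n = 7, Σx = 37, Σy = 0.8, Σxy = 34.7, Σx² = 245, Σy² = 26.92
Sxx = Σx² − (Σx)²/n = 245 − 195.571429 = 49.428571
Sxy = Σxy − (Σx)(Σy)/n = 34.7 − 4.228571 = 30.471429
Syy = Σy² − (Σy)²/n = 26.92 − 0.091429 = 26.828571
r = Sxy/√(Sxx·Syy) = 30.471429/√(1326.097959) = 30.471429/36.415628 = 0.836768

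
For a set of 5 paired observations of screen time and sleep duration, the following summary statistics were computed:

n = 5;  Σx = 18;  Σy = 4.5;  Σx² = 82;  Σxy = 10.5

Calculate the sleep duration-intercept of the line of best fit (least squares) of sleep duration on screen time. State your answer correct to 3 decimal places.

Sxx = Σx² − (Σx)²/n = 82 − 64.8 = 17.2
Sxy = Σxy − (Σx)(Σy)/n = 10.5 − 16.2 = -5.7
b = Sxy/Sxx = -5.7/17.2 = -0.331395
a = ȳ − b·x̄ = 0.9 − (-0.331395)·3.6 = 2.093023

2.093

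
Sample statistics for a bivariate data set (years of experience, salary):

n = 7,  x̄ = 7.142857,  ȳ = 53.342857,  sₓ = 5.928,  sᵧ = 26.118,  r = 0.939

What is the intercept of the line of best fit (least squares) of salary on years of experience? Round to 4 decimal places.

23.7921

b = r · sᵧ/sₓ = 0.939 · 26.118/5.928 = 4.137112
a = ȳ − b·x̄ = 53.342857 − 4.137112·7.142857 = 23.792055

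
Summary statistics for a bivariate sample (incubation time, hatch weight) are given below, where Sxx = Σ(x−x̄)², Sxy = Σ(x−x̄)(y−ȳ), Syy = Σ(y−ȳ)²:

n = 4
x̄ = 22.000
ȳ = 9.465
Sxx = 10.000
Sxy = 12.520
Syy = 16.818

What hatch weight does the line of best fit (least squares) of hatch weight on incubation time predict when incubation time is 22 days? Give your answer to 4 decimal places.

9.4650

b = Sxy/Sxx = 12.52/10 = 1.252
a = ȳ − b·x̄ = 9.465 − 1.252·22 = -18.079
ŷ(22) = a + b·22 = -18.079 + 1.252·22 = 9.465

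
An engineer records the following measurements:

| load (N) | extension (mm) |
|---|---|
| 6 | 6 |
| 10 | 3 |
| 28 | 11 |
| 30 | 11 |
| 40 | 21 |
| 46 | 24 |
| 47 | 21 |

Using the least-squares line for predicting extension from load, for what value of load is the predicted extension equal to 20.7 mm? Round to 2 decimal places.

44.07

n = 7, Σx = 207, Σy = 97, Σxy = 3635, Σx² = 7745
Sxx = Σx² − (Σx)²/n = 7745 − 6121.285714 = 1623.714286
Sxy = Σxy − (Σx)(Σy)/n = 3635 − 2868.428571 = 766.571429
b = Sxy/Sxx = 766.571429/1623.714286 = 0.472110
a = ȳ − b·x̄ = 13.857143 − 0.472110·29.571429 = -0.103818
Set a + b·x = 20.7: x = (20.7 − (-0.103818)) / 0.472110 = 44.065635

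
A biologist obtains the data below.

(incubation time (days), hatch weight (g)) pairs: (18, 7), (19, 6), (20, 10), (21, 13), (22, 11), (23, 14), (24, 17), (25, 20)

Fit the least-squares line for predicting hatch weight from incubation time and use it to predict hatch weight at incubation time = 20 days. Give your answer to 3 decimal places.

n = 8, Σx = 172, Σy = 98, Σxy = 2185, Σx² = 3740
Sxx = Σx² − (Σx)²/n = 3740 − 3698 = 42
Sxy = Σxy − (Σx)(Σy)/n = 2185 − 2107 = 78
b = Sxy/Sxx = 78/42 = 1.857143
a = ȳ − b·x̄ = 12.25 − 1.857143·21.5 = -27.678571
ŷ(20) = a + b·20 = -27.678571 + 1.857143·20 = 9.464286

9.464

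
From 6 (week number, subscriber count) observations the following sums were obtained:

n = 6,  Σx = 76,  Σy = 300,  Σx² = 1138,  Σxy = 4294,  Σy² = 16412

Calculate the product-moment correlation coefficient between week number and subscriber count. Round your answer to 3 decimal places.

Sxx = Σx² − (Σx)²/n = 1138 − 962.666667 = 175.333333
Sxy = Σxy − (Σx)(Σy)/n = 4294 − 3800 = 494
Syy = Σy² − (Σy)²/n = 16412 − 15000 = 1412
r = Sxy/√(Sxx·Syy) = 494/√(247570.666667) = 494/497.564736 = 0.992836

0.993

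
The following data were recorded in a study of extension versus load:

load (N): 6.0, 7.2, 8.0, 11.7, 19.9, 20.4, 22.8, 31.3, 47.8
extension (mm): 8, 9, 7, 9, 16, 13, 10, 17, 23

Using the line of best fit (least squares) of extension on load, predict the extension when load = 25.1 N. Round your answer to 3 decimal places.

14.499

n = 9, Σx = 175.1, Σy = 112, Σxy = 2717.2, Σx² = 4885.27
Sxx = Σx² − (Σx)²/n = 4885.27 − 3406.667778 = 1478.602222
Sxy = Σxy − (Σx)(Σy)/n = 2717.2 − 2179.022222 = 538.177778
b = Sxy/Sxx = 538.177778/1478.602222 = 0.363977
a = ȳ − b·x̄ = 12.444444 − 0.363977·19.455556 = 5.363062
ŷ(25.1) = a + b·25.1 = 5.363062 + 0.363977·25.1 = 14.498895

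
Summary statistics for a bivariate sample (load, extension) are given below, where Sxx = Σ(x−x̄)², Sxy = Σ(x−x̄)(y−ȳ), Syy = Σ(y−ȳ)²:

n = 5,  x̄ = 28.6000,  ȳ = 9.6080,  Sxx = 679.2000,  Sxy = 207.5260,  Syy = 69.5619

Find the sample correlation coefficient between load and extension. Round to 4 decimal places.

0.9547

r = Sxy/√(Sxx·Syy) = 207.526/√(47246.44248) = 207.526/217.362468 = 0.954746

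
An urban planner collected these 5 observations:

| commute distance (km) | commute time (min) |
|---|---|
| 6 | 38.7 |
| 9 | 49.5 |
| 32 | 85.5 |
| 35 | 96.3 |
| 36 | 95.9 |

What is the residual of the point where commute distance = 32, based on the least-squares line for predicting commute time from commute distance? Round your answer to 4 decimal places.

-3.0145

n = 5, Σx = 118, Σy = 365.9, Σxy = 10236.6, Σx² = 3662
Sxx = Σx² − (Σx)²/n = 3662 − 2784.8 = 877.2
Sxy = Σxy − (Σx)(Σy)/n = 10236.6 − 8635.24 = 1601.36
b = Sxy/Sxx = 1601.36/877.2 = 1.825536
a = ȳ − b·x̄ = 73.18 − 1.825536·23.6 = 30.097355
ŷ(32) = 30.097355 + 1.825536·32 = 88.514501
residual = y − ŷ = 85.5 − 88.514501 = -3.014501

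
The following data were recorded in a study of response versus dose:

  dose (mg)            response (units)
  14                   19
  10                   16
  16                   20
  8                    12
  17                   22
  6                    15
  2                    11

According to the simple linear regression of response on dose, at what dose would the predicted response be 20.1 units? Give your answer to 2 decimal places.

15.67

n = 7, Σx = 73, Σy = 115, Σxy = 1328, Σx² = 945
Sxx = Σx² − (Σx)²/n = 945 − 761.285714 = 183.714286
Sxy = Σxy − (Σx)(Σy)/n = 1328 − 1199.285714 = 128.714286
b = Sxy/Sxx = 128.714286/183.714286 = 0.700622
a = ȳ − b·x̄ = 16.428571 − 0.700622·10.428571 = 9.122084
Set a + b·x = 20.1: x = (20.1 − 9.122084) / 0.700622 = 15.668812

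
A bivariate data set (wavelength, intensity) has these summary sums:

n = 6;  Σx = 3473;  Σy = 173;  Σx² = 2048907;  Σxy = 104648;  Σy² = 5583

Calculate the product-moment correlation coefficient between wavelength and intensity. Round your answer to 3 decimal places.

Sxx = Σx² − (Σx)²/n = 2048907 − 2010288.166667 = 38618.833333
Sxy = Σxy − (Σx)(Σy)/n = 104648 − 100138.166667 = 4509.833333
Syy = Σy² − (Σy)²/n = 5583 − 4988.166667 = 594.833333
r = Sxy/√(Sxx·Syy) = 4509.833333/√(22971769.361111) = 4509.833333/4792.887372 = 0.940943

0.941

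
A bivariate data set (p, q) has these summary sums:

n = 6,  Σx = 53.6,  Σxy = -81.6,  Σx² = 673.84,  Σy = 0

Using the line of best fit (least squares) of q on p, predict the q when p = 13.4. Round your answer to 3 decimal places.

-1.869

Sxx = Σx² − (Σx)²/n = 673.84 − 478.826667 = 195.013333
Sxy = Σxy − (Σx)(Σy)/n = -81.6 − 0 = -81.6
b = Sxy/Sxx = -81.6/195.013333 = -0.418433
a = ȳ − b·x̄ = 0 − (-0.418433)·8.933333 = 3.738001
ŷ(13.4) = a + b·13.4 = 3.738001 + (-0.418433)·13.4 = -1.869000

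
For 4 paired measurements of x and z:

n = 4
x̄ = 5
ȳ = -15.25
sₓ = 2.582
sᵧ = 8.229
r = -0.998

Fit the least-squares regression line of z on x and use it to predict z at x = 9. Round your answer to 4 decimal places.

-27.9728

b = r · sᵧ/sₓ = -0.998 · 8.229/2.582 = -3.180690
a = ȳ − b·x̄ = -15.25 − (-3.180690)·5 = 0.653451
ŷ(9) = a + b·9 = 0.653451 + (-3.180690)·9 = -27.972761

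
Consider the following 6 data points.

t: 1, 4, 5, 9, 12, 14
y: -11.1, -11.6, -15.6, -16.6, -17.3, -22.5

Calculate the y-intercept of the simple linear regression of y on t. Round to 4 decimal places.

n = 6, Σx = 45, Σy = -94.7, Σxy = -807.5, Σx² = 463
Sxx = Σx² − (Σx)²/n = 463 − 337.5 = 125.5
Sxy = Σxy − (Σx)(Σy)/n = -807.5 − (-710.25) = -97.25
b = Sxy/Sxx = -97.25/125.5 = -0.774900
a = ȳ − b·x̄ = -15.783333 − (-0.774900)·7.5 = -9.971580

-9.9716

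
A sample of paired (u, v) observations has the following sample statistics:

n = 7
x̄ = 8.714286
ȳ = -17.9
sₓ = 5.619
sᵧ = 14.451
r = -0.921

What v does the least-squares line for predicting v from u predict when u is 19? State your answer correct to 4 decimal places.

-42.2631

b = r · sᵧ/sₓ = -0.921 · 14.451/5.619 = -2.368637
a = ȳ − b·x̄ = -17.9 − (-2.368637)·8.714286 = 2.740980
ŷ(19) = a + b·19 = 2.740980 + (-2.368637)·19 = -42.263122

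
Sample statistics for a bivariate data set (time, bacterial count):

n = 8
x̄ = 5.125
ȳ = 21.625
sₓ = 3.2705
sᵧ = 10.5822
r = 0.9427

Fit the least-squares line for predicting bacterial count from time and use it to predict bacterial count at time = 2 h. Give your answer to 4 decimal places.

b = r · sᵧ/sₓ = 0.9427 · 10.5822/3.2705 = 3.050249
a = ȳ − b·x̄ = 21.625 − 3.050249·5.125 = 5.992473
ŷ(2) = a + b·2 = 5.992473 + 3.050249·2 = 12.092971

12.0930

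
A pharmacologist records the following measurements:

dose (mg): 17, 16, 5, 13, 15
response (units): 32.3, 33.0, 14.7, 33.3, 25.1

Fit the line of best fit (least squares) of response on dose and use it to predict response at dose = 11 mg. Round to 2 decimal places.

n = 5, Σx = 66, Σy = 138.4, Σxy = 1960, Σx² = 964
Sxx = Σx² − (Σx)²/n = 964 − 871.2 = 92.8
Sxy = Σxy − (Σx)(Σy)/n = 1960 − 1826.88 = 133.12
b = Sxy/Sxx = 133.12/92.8 = 1.434483
a = ȳ − b·x̄ = 27.68 − 1.434483·13.2 = 8.744828
ŷ(11) = a + b·11 = 8.744828 + 1.434483·11 = 24.524138

24.52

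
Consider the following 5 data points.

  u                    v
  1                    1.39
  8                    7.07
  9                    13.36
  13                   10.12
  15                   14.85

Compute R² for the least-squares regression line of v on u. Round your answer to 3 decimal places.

n = 5, Σx = 46, Σy = 46.79, Σxy = 532.5, Σx² = 540, Σy² = 553.3435
Sxx = Σx² − (Σx)²/n = 540 − 423.2 = 116.8
Sxy = Σxy − (Σx)(Σy)/n = 532.5 − 430.468 = 102.032
Syy = Σy² − (Σy)²/n = 553.3435 − 437.86082 = 115.48268
R² = Sxy²/(Sxx·Syy) = (102.032)²/(116.8·115.48268) = 0.771815

0.772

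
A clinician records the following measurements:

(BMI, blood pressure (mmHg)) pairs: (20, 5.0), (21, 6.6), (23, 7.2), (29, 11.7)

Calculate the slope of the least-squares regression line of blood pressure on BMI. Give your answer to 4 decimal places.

0.7051

n = 4, Σx = 93, Σy = 30.5, Σxy = 743.5, Σx² = 2211
Sxx = Σx² − (Σx)²/n = 2211 − 2162.25 = 48.75
Sxy = Σxy − (Σx)(Σy)/n = 743.5 − 709.125 = 34.375
b = Sxy/Sxx = 34.375/48.75 = 0.705128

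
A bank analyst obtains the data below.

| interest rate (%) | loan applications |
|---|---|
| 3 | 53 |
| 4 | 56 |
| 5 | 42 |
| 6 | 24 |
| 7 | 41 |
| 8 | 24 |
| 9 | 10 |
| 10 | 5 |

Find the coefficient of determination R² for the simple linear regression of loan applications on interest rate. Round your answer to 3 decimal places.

0.852

n = 8, Σx = 52, Σy = 255, Σxy = 1356, Σx² = 380, Σy² = 10667
Sxx = Σx² − (Σx)²/n = 380 − 338 = 42
Sxy = Σxy − (Σx)(Σy)/n = 1356 − 1657.5 = -301.5
Syy = Σy² − (Σy)²/n = 10667 − 8128.125 = 2538.875
R² = Sxy²/(Sxx·Syy) = (-301.5)²/(42·2538.875) = 0.852480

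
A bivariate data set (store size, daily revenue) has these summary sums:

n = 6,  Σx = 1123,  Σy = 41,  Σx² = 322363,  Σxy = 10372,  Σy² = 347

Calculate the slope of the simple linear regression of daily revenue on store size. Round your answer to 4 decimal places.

0.0241

Sxx = Σx² − (Σx)²/n = 322363 − 210188.166667 = 112174.833333
Sxy = Σxy − (Σx)(Σy)/n = 10372 − 7673.833333 = 2698.166667
b = Sxy/Sxx = 2698.166667/112174.833333 = 0.024053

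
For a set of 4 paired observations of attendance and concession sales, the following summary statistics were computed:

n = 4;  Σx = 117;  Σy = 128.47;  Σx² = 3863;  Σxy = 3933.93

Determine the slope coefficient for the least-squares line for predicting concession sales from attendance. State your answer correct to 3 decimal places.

Sxx = Σx² − (Σx)²/n = 3863 − 3422.25 = 440.75
Sxy = Σxy − (Σx)(Σy)/n = 3933.93 − 3757.7475 = 176.1825
b = Sxy/Sxx = 176.1825/440.75 = 0.399733

0.400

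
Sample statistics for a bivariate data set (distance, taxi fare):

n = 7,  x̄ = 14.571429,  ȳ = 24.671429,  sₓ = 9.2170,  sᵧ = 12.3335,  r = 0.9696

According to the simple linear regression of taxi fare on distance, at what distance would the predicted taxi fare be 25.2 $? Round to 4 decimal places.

b = r · sᵧ/sₓ = 0.9696 · 12.3335/9.217 = 1.297446
a = ȳ − b·x̄ = 24.671429 − 1.297446·14.571429 = 5.765784
Set a + b·x = 25.2: x = (25.2 − 5.765784) / 1.297446 = 14.978822

14.9788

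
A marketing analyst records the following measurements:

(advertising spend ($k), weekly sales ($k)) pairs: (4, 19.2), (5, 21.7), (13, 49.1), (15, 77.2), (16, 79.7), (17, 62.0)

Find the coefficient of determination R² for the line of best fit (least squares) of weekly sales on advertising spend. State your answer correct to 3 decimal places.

n = 6, Σx = 70, Σy = 308.9, Σxy = 4310.8, Σx² = 980, Σy² = 19406.27
Sxx = Σx² − (Σx)²/n = 980 − 816.666667 = 163.333333
Sxy = Σxy − (Σx)(Σy)/n = 4310.8 − 3603.833333 = 706.966667
Syy = Σy² − (Σy)²/n = 19406.27 − 15903.201667 = 3503.068333
R² = Sxy²/(Sxx·Syy) = (706.966667)²/(163.333333·3503.068333) = 0.873523

0.874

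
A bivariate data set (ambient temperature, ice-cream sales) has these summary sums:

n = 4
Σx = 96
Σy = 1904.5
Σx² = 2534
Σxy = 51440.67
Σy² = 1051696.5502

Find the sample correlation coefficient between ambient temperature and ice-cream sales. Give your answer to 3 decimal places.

0.993

Sxx = Σx² − (Σx)²/n = 2534 − 2304 = 230
Sxy = Σxy − (Σx)(Σy)/n = 51440.67 − 45708 = 5732.67
Syy = Σy² − (Σy)²/n = 1051696.5502 − 906780.0625 = 144916.4877
r = Sxy/√(Sxx·Syy) = 5732.67/√(33330792.171) = 5732.67/5773.282617 = 0.992965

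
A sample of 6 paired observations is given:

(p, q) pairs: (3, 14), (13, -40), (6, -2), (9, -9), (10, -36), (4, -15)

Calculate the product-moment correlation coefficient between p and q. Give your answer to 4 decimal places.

n = 6, Σx = 45, Σy = -88, Σxy = -991, Σx² = 411, Σy² = 3402
Sxx = Σx² − (Σx)²/n = 411 − 337.5 = 73.5
Sxy = Σxy − (Σx)(Σy)/n = -991 − (-660) = -331
Syy = Σy² − (Σy)²/n = 3402 − 1290.666667 = 2111.333333
r = Sxy/√(Sxx·Syy) = -331/√(155183) = -331/393.932735 = -0.840245

-0.8402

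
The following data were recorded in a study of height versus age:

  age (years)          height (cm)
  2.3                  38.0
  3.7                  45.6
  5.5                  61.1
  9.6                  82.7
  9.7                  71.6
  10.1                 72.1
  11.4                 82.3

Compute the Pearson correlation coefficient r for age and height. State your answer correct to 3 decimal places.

n = 7, Σx = 52.3, Σy = 453.4, Σxy = 3747.04, Σx² = 467.45, Σy² = 31194.12
Sxx = Σx² − (Σx)²/n = 467.45 − 390.755714 = 76.694286
Sxy = Σxy − (Σx)(Σy)/n = 3747.04 − 3387.545714 = 359.494286
Syy = Σy² − (Σy)²/n = 31194.12 − 29367.365714 = 1826.754286
r = Sxy/√(Sxx·Syy) = 359.494286/√(140101.615118) = 359.494286/374.301503 = 0.960440

0.960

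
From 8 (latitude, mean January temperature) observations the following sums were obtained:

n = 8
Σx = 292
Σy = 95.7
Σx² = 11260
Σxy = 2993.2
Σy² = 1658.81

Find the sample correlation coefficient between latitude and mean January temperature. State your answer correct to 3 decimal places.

-0.899

Sxx = Σx² − (Σx)²/n = 11260 − 10658 = 602
Sxy = Σxy − (Σx)(Σy)/n = 2993.2 − 3493.05 = -499.85
Syy = Σy² − (Σy)²/n = 1658.81 − 1144.81125 = 513.99875
r = Sxy/√(Sxx·Syy) = -499.85/√(309427.2475) = -499.85/556.261852 = -0.898588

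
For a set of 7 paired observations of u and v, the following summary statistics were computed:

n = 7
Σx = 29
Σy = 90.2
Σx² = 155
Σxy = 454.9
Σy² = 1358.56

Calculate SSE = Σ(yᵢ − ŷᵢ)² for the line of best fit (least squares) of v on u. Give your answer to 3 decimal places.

7.046

Sxx = Σx² − (Σx)²/n = 155 − 120.142857 = 34.857143
Sxy = Σxy − (Σx)(Σy)/n = 454.9 − 373.685714 = 81.214286
Syy = Σy² − (Σy)²/n = 1358.56 − 1162.291429 = 196.268571
b = Sxy/Sxx = 81.214286/34.857143 = 2.329918
SSE = Syy − b·Sxy = 196.268571 − 2.329918·81.214286 = 7.045943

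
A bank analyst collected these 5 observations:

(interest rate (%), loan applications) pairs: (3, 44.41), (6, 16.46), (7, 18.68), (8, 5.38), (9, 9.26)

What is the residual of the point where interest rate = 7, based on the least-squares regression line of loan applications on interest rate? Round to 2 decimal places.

2.34

n = 5, Σx = 33, Σy = 94.19, Σxy = 489.13, Σx² = 239
Sxx = Σx² − (Σx)²/n = 239 − 217.8 = 21.2
Sxy = Σxy − (Σx)(Σy)/n = 489.13 − 621.654 = -132.524
b = Sxy/Sxx = -132.524/21.2 = -6.251132
a = ȳ − b·x̄ = 18.838 − (-6.251132)·6.6 = 60.095472
ŷ(7) = 60.095472 + (-6.251132)·7 = 16.337547
residual = y − ŷ = 18.68 − 16.337547 = 2.342453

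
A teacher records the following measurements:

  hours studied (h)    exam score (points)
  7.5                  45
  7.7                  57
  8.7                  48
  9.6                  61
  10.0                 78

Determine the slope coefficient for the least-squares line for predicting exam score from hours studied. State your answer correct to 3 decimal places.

9.170

n = 5, Σx = 43.5, Σy = 289, Σxy = 2559.6, Σx² = 383.39
Sxx = Σx² − (Σx)²/n = 383.39 − 378.45 = 4.94
Sxy = Σxy − (Σx)(Σy)/n = 2559.6 − 2514.3 = 45.3
b = Sxy/Sxx = 45.3/4.94 = 9.170040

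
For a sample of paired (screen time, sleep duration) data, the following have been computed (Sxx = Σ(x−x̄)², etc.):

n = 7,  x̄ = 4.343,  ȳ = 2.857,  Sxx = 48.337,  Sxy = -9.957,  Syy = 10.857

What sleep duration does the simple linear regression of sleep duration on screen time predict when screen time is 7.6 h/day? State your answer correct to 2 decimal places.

b = Sxy/Sxx = -9.957/48.337 = -0.205991
a = ȳ − b·x̄ = 2.857 − (-0.205991)·4.343 = 3.751620
ŷ(7.6) = a + b·7.6 = 3.751620 + (-0.205991)·7.6 = 2.186086

2.19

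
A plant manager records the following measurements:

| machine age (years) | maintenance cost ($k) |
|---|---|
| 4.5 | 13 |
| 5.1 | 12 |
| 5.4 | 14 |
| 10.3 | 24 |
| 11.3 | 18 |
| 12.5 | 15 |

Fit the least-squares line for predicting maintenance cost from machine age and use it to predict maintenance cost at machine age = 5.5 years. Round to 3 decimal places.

n = 6, Σx = 49.1, Σy = 96, Σxy = 833.4, Σx² = 465.45
Sxx = Σx² − (Σx)²/n = 465.45 − 401.801667 = 63.648333
Sxy = Σxy − (Σx)(Σy)/n = 833.4 − 785.6 = 47.8
b = Sxy/Sxx = 47.8/63.648333 = 0.751002
a = ȳ − b·x̄ = 16 − 0.751002·8.183333 = 9.854304
ŷ(5.5) = a + b·5.5 = 9.854304 + 0.751002·5.5 = 13.984812

13.985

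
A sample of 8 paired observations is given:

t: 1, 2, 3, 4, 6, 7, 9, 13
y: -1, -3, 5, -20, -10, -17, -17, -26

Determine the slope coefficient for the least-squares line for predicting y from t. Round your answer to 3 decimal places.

-2.158

n = 8, Σx = 45, Σy = -89, Σxy = -742, Σx² = 365
Sxx = Σx² − (Σx)²/n = 365 − 253.125 = 111.875
Sxy = Σxy − (Σx)(Σy)/n = -742 − (-500.625) = -241.375
b = Sxy/Sxx = -241.375/111.875 = -2.157542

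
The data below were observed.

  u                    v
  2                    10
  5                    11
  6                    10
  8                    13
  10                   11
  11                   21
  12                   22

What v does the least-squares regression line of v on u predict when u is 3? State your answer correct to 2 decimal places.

8.64

n = 7, Σx = 54, Σy = 98, Σxy = 844, Σx² = 494
Sxx = Σx² − (Σx)²/n = 494 − 416.571429 = 77.428571
Sxy = Σxy − (Σx)(Σy)/n = 844 − 756 = 88
b = Sxy/Sxx = 88/77.428571 = 1.136531
a = ȳ − b·x̄ = 14 − 1.136531·7.714286 = 5.232472
ŷ(3) = a + b·3 = 5.232472 + 1.136531·3 = 8.642066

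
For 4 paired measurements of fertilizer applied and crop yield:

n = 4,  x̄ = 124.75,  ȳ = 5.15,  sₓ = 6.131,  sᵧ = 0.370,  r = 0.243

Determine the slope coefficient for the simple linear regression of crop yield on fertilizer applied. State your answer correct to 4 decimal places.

0.0147

b = r · sᵧ/sₓ = 0.243 · 0.37/6.131 = 0.014665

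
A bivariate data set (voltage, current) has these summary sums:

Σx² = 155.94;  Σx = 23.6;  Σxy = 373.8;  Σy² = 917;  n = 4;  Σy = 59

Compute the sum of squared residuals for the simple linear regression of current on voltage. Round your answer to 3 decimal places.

Sxx = Σx² − (Σx)²/n = 155.94 − 139.24 = 16.7
Sxy = Σxy − (Σx)(Σy)/n = 373.8 − 348.1 = 25.7
Syy = Σy² − (Σy)²/n = 917 − 870.25 = 46.75
b = Sxy/Sxx = 25.7/16.7 = 1.538922
SSE = Syy − b·Sxy = 46.75 − 1.538922·25.7 = 7.199701

7.200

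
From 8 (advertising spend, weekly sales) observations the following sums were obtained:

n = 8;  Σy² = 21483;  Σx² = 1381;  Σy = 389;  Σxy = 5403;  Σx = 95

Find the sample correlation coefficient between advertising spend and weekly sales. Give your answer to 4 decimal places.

Sxx = Σx² − (Σx)²/n = 1381 − 1128.125 = 252.875
Sxy = Σxy − (Σx)(Σy)/n = 5403 − 4619.375 = 783.625
Syy = Σy² − (Σy)²/n = 21483 − 18915.125 = 2567.875
r = Sxy/√(Sxx·Syy) = 783.625/√(649351.390625) = 783.625/805.823424 = 0.972452

0.9725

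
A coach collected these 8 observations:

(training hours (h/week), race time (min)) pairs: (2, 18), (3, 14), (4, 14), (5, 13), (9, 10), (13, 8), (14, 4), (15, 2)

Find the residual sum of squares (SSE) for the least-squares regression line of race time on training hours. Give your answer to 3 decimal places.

n = 8, Σx = 65, Σy = 83, Σxy = 479, Σx² = 725, Σy² = 1069
Sxx = Σx² − (Σx)²/n = 725 − 528.125 = 196.875
Sxy = Σxy − (Σx)(Σy)/n = 479 − 674.375 = -195.375
Syy = Σy² − (Σy)²/n = 1069 − 861.125 = 207.875
b = Sxy/Sxx = -195.375/196.875 = -0.992381
SSE = Syy − b·Sxy = 207.875 − (-0.992381)·(-195.375) = 13.988571

13.989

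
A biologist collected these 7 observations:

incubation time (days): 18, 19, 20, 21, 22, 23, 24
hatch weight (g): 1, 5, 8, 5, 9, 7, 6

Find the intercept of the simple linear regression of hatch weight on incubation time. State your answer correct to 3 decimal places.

-9.143

n = 7, Σx = 147, Σy = 41, Σxy = 881, Σx² = 3115
Sxx = Σx² − (Σx)²/n = 3115 − 3087 = 28
Sxy = Σxy − (Σx)(Σy)/n = 881 − 861 = 20
b = Sxy/Sxx = 20/28 = 0.714286
a = ȳ − b·x̄ = 5.857143 − 0.714286·21 = -9.142857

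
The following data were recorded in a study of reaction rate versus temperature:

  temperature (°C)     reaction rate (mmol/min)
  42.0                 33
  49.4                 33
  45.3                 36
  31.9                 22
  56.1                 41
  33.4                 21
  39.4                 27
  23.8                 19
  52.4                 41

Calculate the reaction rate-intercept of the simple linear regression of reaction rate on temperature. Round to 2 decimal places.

n = 9, Σx = 373.7, Σy = 273, Σxy = 12014.7, Σx² = 16401.39
Sxx = Σx² − (Σx)²/n = 16401.39 − 15516.854444 = 884.535556
Sxy = Σxy − (Σx)(Σy)/n = 12014.7 − 11335.566667 = 679.133333
b = Sxy/Sxx = 679.133333/884.535556 = 0.767785
a = ȳ − b·x̄ = 30.333333 − 0.767785·41.522222 = -1.546816

-1.55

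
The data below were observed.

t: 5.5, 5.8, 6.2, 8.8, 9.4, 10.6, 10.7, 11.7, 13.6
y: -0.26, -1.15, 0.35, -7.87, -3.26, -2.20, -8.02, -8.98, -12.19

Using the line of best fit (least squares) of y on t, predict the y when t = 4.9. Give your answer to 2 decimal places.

n = 9, Σx = 82.3, Σy = -43.58, Σxy = -485.814, Σx² = 816.83
Sxx = Σx² − (Σx)²/n = 816.83 − 752.587778 = 64.242222
Sxy = Σxy − (Σx)(Σy)/n = -485.814 − (-398.514889) = -87.299111
b = Sxy/Sxx = -87.299111/64.242222 = -1.358906
a = ȳ − b·x̄ = -4.842222 − (-1.358906)·9.144444 = 7.584214
ŷ(4.9) = a + b·4.9 = 7.584214 + (-1.358906)·4.9 = 0.925577

0.93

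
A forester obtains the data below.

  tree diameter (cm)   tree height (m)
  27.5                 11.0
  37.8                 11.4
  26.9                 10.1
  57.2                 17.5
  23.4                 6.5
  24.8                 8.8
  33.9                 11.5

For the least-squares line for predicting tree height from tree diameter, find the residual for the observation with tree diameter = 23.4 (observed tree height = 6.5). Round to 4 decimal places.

n = 7, Σx = 231.5, Σy = 76.8, Σxy = 2766.3, Σx² = 8492.35
Sxx = Σx² − (Σx)²/n = 8492.35 − 7656.035714 = 836.314286
Sxy = Σxy − (Σx)(Σy)/n = 2766.3 − 2539.885714 = 226.414286
b = Sxy/Sxx = 226.414286/836.314286 = 0.270729
a = ȳ − b·x̄ = 10.971429 − 0.270729·33.071429 = 2.018043
ŷ(23.4) = 2.018043 + 0.270729·23.4 = 8.353095
residual = y − ŷ = 6.5 − 8.353095 = -1.853095

-1.8531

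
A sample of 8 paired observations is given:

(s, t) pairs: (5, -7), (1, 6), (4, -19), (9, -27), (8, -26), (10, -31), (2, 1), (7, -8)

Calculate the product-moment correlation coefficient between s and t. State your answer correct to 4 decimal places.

-0.8868

n = 8, Σx = 46, Σy = -111, Σxy = -920, Σx² = 340, Σy² = 2877
Sxx = Σx² − (Σx)²/n = 340 − 264.5 = 75.5
Sxy = Σxy − (Σx)(Σy)/n = -920 − (-638.25) = -281.75
Syy = Σy² − (Σy)²/n = 2877 − 1540.125 = 1336.875
r = Sxy/√(Sxx·Syy) = -281.75/√(100934.0625) = -281.75/317.701216 = -0.886840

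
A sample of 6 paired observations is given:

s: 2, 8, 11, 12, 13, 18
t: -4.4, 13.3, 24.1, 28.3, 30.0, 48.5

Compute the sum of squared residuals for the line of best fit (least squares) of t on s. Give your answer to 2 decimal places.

4.69

n = 6, Σx = 64, Σy = 139.8, Σxy = 1965.3, Σx² = 826, Σy² = 4830.2
Sxx = Σx² − (Σx)²/n = 826 − 682.666667 = 143.333333
Sxy = Σxy − (Σx)(Σy)/n = 1965.3 − 1491.2 = 474.1
Syy = Σy² − (Σy)²/n = 4830.2 − 3257.34 = 1572.86
b = Sxy/Sxx = 474.1/143.333333 = 3.307674
SSE = Syy − b·Sxy = 1572.86 − 3.307674·474.1 = 4.691558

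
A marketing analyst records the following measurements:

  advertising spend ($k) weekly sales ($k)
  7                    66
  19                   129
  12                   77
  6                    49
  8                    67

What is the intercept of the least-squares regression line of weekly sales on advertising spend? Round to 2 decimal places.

19.55

n = 5, Σx = 52, Σy = 388, Σxy = 4667, Σx² = 654
Sxx = Σx² − (Σx)²/n = 654 − 540.8 = 113.2
Sxy = Σxy − (Σx)(Σy)/n = 4667 − 4035.2 = 631.8
b = Sxy/Sxx = 631.8/113.2 = 5.581272
a = ȳ − b·x̄ = 77.6 − 5.581272·10.4 = 19.554770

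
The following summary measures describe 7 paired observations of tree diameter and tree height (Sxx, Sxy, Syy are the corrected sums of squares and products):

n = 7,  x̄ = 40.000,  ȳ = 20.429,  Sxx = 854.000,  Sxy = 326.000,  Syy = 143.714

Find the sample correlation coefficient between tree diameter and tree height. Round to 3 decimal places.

r = Sxy/√(Sxx·Syy) = 326/√(122731.756) = 326/350.330924 = 0.930549

0.931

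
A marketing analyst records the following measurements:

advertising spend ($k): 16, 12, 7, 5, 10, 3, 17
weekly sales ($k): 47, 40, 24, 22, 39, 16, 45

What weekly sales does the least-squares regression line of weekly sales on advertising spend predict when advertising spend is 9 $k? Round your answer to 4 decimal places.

n = 7, Σx = 70, Σy = 233, Σxy = 2713, Σx² = 872
Sxx = Σx² − (Σx)²/n = 872 − 700 = 172
Sxy = Σxy − (Σx)(Σy)/n = 2713 − 2330 = 383
b = Sxy/Sxx = 383/172 = 2.226744
a = ȳ − b·x̄ = 33.285714 − 2.226744·10 = 11.018272
ŷ(9) = a + b·9 = 11.018272 + 2.226744·9 = 31.058970

31.0590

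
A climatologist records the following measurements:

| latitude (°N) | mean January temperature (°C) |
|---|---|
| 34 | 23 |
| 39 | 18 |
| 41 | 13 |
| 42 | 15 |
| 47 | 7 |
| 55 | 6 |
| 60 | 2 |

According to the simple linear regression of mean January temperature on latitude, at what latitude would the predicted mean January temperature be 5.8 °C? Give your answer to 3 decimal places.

53.532

n = 7, Σx = 318, Σy = 84, Σxy = 3426, Σx² = 14956
Sxx = Σx² − (Σx)²/n = 14956 − 14446.285714 = 509.714286
Sxy = Σxy − (Σx)(Σy)/n = 3426 − 3816 = -390
b = Sxy/Sxx = -390/509.714286 = -0.765135
a = ȳ − b·x̄ = 12 − (-0.765135)·45.428571 = 46.758969
Set a + b·x = 5.8: x = (5.8 − 46.758969) / (-0.765135) = 53.531722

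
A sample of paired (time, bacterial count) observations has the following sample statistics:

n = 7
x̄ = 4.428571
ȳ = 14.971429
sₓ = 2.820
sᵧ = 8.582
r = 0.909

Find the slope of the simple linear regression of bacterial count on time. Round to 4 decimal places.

2.7663

b = r · sᵧ/sₓ = 0.909 · 8.582/2.82 = 2.766326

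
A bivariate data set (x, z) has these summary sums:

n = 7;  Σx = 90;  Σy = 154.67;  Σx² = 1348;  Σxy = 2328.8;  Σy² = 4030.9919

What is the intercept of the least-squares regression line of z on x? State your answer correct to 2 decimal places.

Sxx = Σx² − (Σx)²/n = 1348 − 1157.142857 = 190.857143
Sxy = Σxy − (Σx)(Σy)/n = 2328.8 − 1988.614286 = 340.185714
b = Sxy/Sxx = 340.185714/190.857143 = 1.782410
a = ȳ − b·x̄ = 22.095714 − 1.782410·12.857143 = -0.820988

-0.82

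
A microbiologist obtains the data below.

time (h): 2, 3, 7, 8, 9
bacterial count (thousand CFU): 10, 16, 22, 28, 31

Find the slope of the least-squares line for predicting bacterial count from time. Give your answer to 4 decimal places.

n = 5, Σx = 29, Σy = 107, Σxy = 725, Σx² = 207
Sxx = Σx² − (Σx)²/n = 207 − 168.2 = 38.8
Sxy = Σxy − (Σx)(Σy)/n = 725 − 620.6 = 104.4
b = Sxy/Sxx = 104.4/38.8 = 2.690722

2.6907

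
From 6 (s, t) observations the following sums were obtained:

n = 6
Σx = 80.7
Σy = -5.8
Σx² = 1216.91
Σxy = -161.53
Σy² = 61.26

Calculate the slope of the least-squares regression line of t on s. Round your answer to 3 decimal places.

-0.635

Sxx = Σx² − (Σx)²/n = 1216.91 − 1085.415 = 131.495
Sxy = Σxy − (Σx)(Σy)/n = -161.53 − (-78.01) = -83.52
b = Sxy/Sxx = -83.52/131.495 = -0.635157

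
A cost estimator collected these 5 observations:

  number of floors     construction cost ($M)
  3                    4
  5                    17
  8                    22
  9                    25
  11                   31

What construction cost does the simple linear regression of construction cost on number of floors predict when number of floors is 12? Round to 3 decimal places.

34.647

n = 5, Σx = 36, Σy = 99, Σxy = 839, Σx² = 300
Sxx = Σx² − (Σx)²/n = 300 − 259.2 = 40.8
Sxy = Σxy − (Σx)(Σy)/n = 839 − 712.8 = 126.2
b = Sxy/Sxx = 126.2/40.8 = 3.093137
a = ȳ − b·x̄ = 19.8 − 3.093137·7.2 = -2.470588
ŷ(12) = a + b·12 = -2.470588 + 3.093137·12 = 34.647059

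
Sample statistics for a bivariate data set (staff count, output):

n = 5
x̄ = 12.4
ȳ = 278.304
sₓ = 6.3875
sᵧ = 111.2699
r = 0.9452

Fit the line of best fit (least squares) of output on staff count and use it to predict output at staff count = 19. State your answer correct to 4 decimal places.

386.9752

b = r · sᵧ/sₓ = 0.9452 · 111.2699/6.3875 = 16.465332
a = ȳ − b·x̄ = 278.304 − 16.465332·12.4 = 74.133881
ŷ(19) = a + b·19 = 74.133881 + 16.465332·19 = 386.975193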